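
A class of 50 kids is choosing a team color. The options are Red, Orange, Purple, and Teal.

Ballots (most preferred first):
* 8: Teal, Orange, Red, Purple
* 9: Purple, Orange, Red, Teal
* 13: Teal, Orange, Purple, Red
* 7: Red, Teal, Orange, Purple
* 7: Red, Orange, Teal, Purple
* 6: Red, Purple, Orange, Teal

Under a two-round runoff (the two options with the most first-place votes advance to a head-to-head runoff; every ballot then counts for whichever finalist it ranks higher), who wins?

Round 1 first-place votes: Red 20, Orange 0, Purple 9, Teal 21. Teal and Red advance.
Runoff: Teal is ranked above Red on 21 ballots, Red above Teal on 29.

Red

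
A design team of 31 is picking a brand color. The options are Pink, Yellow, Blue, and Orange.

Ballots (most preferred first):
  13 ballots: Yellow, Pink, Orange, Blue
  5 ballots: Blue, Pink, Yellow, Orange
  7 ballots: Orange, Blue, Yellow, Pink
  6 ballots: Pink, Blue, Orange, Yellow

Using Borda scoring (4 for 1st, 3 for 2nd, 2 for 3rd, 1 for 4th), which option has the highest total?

Pink

Pink: 13×3 + 5×3 + 7×1 + 6×4 = 85
Yellow: 13×4 + 5×2 + 7×2 + 6×1 = 82
Blue: 13×1 + 5×4 + 7×3 + 6×3 = 72
Orange: 13×2 + 5×1 + 7×4 + 6×2 = 71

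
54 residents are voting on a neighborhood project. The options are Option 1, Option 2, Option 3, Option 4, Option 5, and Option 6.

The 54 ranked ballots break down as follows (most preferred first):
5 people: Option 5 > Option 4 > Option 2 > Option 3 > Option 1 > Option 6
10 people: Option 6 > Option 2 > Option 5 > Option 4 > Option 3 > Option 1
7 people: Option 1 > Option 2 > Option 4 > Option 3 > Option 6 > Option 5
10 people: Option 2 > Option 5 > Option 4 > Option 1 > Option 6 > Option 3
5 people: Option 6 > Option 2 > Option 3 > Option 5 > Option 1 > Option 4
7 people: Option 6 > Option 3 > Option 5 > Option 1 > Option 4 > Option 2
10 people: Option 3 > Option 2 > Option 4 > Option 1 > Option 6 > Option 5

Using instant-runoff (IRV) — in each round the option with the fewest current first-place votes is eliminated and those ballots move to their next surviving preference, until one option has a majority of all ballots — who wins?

Round 1: Option 1 7, Option 2 10, Option 3 10, Option 4 0, Option 5 5, Option 6 22. Option 4 eliminated.
Round 2: Option 1 7, Option 2 10, Option 3 10, Option 5 5, Option 6 22. Option 5 eliminated.
Round 3: Option 1 7, Option 2 15, Option 3 10, Option 6 22. Option 1 eliminated.
Round 4: Option 2 22, Option 3 10, Option 6 22. Option 3 eliminated.
Round 5: Option 2 32, Option 6 22. Option 2 has a majority (≥28).

Option 2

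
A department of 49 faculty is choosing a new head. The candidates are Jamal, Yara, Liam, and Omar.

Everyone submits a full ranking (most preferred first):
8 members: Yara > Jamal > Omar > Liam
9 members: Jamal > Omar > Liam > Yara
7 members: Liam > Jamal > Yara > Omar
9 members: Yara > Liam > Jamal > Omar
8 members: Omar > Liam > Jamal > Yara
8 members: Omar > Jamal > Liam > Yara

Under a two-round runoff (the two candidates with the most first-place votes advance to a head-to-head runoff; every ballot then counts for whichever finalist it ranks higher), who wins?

Round 1 first-place votes: Jamal 9, Yara 17, Liam 7, Omar 16. Yara and Omar advance.
Runoff: Yara is ranked above Omar on 24 ballots, Omar above Yara on 25.

Omar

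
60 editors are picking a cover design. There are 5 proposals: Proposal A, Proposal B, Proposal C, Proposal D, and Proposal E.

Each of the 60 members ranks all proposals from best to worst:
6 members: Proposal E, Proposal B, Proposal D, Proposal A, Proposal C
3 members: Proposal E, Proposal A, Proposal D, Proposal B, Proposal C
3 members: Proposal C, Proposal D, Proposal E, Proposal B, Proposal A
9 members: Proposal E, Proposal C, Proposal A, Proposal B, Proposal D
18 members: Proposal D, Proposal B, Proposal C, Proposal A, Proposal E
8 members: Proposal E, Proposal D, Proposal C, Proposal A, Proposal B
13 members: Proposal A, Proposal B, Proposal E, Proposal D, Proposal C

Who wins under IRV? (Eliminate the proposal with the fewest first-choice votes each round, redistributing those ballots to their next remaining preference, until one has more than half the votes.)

Round 1: Proposal A 13, Proposal B 0, Proposal C 3, Proposal D 18, Proposal E 26. Proposal B eliminated.
Round 2: Proposal A 13, Proposal C 3, Proposal D 18, Proposal E 26. Proposal C eliminated.
Round 3: Proposal A 13, Proposal D 21, Proposal E 26. Proposal A eliminated.
Round 4: Proposal D 21, Proposal E 39. Proposal E has a majority (≥31).

Proposal E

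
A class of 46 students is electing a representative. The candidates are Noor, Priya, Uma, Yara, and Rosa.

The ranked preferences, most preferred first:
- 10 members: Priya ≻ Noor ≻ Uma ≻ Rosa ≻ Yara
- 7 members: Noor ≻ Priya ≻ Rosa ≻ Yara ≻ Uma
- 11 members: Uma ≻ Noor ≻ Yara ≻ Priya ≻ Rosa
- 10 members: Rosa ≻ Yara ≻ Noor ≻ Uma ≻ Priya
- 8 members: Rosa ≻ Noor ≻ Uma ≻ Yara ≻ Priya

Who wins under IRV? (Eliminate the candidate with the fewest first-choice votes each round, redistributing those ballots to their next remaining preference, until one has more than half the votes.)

Priya

Round 1: Noor 7, Priya 10, Uma 11, Yara 0, Rosa 18. Yara eliminated.
Round 2: Noor 7, Priya 10, Uma 11, Rosa 18. Noor eliminated.
Round 3: Priya 17, Uma 11, Rosa 18. Uma eliminated.
Round 4: Priya 28, Rosa 18. Priya has a majority (≥24).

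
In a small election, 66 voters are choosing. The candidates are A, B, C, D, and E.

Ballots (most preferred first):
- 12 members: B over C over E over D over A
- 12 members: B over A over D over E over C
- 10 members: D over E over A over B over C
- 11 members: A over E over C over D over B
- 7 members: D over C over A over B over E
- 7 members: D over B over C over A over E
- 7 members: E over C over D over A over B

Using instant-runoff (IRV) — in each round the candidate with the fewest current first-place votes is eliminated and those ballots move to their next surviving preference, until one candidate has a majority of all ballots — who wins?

Round 1: A 11, B 24, C 0, D 24, E 7. C eliminated.
Round 2: A 11, B 24, D 24, E 7. E eliminated.
Round 3: A 11, B 24, D 31. A eliminated.
Round 4: B 24, D 42. D has a majority (≥34).

D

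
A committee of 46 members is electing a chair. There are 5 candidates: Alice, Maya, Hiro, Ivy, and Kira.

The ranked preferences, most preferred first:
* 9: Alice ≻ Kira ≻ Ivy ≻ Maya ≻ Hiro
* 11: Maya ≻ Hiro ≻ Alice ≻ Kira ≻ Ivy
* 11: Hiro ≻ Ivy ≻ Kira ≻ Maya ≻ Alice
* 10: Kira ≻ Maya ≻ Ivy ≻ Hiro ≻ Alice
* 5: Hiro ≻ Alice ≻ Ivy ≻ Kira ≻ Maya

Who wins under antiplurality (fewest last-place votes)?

Last-place votes: Alice 21, Maya 5, Hiro 9, Ivy 11, Kira 0.

Kira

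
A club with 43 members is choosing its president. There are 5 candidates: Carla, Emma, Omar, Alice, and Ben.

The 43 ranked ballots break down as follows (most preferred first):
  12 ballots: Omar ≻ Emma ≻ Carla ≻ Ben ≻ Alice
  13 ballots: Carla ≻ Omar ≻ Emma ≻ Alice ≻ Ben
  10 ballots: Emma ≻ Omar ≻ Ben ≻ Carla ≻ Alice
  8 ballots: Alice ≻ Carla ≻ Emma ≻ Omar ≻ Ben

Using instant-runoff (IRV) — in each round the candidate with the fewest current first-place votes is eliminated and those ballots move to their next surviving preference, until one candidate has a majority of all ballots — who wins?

Round 1: Carla 13, Emma 10, Omar 12, Alice 8, Ben 0. Ben eliminated.
Round 2: Carla 13, Emma 10, Omar 12, Alice 8. Alice eliminated.
Round 3: Carla 21, Emma 10, Omar 12. Emma eliminated.
Round 4: Carla 21, Omar 22. Omar has a majority (≥22).

Omar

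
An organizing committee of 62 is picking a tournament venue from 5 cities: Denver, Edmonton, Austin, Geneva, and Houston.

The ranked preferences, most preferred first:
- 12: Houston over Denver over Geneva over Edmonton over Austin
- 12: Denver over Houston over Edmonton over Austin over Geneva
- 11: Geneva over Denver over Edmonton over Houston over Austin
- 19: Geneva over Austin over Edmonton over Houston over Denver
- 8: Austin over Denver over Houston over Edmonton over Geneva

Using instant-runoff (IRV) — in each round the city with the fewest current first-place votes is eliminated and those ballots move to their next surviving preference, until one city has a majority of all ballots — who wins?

Denver

Round 1: Denver 12, Edmonton 0, Austin 8, Geneva 30, Houston 12. Edmonton eliminated.
Round 2: Denver 12, Austin 8, Geneva 30, Houston 12. Austin eliminated.
Round 3: Denver 20, Geneva 30, Houston 12. Houston eliminated.
Round 4: Denver 32, Geneva 30. Denver has a majority (≥32).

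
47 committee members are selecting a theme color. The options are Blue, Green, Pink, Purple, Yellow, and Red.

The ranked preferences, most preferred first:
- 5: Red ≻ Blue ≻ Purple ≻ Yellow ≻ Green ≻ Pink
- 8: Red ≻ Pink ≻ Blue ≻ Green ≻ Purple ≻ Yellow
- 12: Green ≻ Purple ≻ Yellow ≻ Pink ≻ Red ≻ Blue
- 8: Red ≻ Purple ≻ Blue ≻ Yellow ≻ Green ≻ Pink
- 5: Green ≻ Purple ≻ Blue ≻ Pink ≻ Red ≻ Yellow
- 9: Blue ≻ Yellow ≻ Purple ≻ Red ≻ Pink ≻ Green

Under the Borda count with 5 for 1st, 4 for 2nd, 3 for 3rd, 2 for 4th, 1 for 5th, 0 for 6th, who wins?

Blue: 5×4 + 8×3 + 12×0 + 8×3 + 5×3 + 9×5 = 128
Green: 5×1 + 8×2 + 12×5 + 8×1 + 5×5 + 9×0 = 114
Pink: 5×0 + 8×4 + 12×2 + 8×0 + 5×2 + 9×1 = 75
Purple: 5×3 + 8×1 + 12×4 + 8×4 + 5×4 + 9×3 = 150
Yellow: 5×2 + 8×0 + 12×3 + 8×2 + 5×0 + 9×4 = 98
Red: 5×5 + 8×5 + 12×1 + 8×5 + 5×1 + 9×2 = 140

Purple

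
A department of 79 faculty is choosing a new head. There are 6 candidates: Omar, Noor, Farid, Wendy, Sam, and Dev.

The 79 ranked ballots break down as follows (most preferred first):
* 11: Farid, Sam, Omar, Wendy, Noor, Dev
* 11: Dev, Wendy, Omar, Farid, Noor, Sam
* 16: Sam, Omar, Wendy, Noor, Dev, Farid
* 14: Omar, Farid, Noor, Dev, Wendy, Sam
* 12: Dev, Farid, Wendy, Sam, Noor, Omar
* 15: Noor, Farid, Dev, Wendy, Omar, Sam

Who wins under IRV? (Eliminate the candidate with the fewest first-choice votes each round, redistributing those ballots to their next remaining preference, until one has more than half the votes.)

Round 1: Omar 14, Noor 15, Farid 11, Wendy 0, Sam 16, Dev 23. Wendy eliminated.
Round 2: Omar 14, Noor 15, Farid 11, Sam 16, Dev 23. Farid eliminated.
Round 3: Omar 14, Noor 15, Sam 27, Dev 23. Omar eliminated.
Round 4: Noor 29, Sam 27, Dev 23. Dev eliminated.
Round 5: Noor 40, Sam 39. Noor has a majority (≥40).

Noor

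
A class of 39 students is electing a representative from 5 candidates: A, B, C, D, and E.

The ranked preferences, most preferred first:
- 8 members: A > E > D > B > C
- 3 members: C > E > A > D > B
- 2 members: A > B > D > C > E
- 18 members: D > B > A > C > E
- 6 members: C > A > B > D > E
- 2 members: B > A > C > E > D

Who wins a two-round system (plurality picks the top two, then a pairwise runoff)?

Round 1 first-place votes: A 10, B 2, C 9, D 18, E 0. D and A advance.
Runoff: D is ranked above A on 18 ballots, A above D on 21.

A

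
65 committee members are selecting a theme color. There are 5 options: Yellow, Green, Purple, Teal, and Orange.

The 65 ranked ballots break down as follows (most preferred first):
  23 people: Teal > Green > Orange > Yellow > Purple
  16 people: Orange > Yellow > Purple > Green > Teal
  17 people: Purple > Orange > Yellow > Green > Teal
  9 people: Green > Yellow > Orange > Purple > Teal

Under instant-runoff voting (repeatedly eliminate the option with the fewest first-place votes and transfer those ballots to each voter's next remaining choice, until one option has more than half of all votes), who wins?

Round 1: Yellow 0, Green 9, Purple 17, Teal 23, Orange 16. Yellow eliminated.
Round 2: Green 9, Purple 17, Teal 23, Orange 16. Green eliminated.
Round 3: Purple 17, Teal 23, Orange 25. Purple eliminated.
Round 4: Teal 23, Orange 42. Orange has a majority (≥33).

Orange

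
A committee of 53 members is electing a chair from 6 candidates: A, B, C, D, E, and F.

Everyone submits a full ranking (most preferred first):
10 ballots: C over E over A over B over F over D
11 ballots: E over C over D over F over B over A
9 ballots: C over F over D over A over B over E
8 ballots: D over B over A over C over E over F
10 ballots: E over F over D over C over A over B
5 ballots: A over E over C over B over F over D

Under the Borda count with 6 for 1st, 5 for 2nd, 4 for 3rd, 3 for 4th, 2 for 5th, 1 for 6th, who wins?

A: 10×4 + 11×1 + 9×3 + 8×4 + 10×2 + 5×6 = 160
B: 10×3 + 11×2 + 9×2 + 8×5 + 10×1 + 5×3 = 135
C: 10×6 + 11×5 + 9×6 + 8×3 + 10×3 + 5×4 = 243
D: 10×1 + 11×4 + 9×4 + 8×6 + 10×4 + 5×1 = 183
E: 10×5 + 11×6 + 9×1 + 8×2 + 10×6 + 5×5 = 226
F: 10×2 + 11×3 + 9×5 + 8×1 + 10×5 + 5×2 = 166

C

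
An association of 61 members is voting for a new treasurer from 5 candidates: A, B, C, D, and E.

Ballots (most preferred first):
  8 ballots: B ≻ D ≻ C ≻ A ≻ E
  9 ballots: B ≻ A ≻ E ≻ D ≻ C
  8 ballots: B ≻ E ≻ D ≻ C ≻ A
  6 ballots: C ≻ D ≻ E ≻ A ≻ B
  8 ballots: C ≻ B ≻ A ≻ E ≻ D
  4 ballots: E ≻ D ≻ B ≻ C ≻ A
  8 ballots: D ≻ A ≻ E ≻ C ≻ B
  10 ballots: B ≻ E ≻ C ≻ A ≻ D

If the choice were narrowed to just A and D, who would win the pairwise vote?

D

A is ranked above D on 27 ballots; D above A on 34.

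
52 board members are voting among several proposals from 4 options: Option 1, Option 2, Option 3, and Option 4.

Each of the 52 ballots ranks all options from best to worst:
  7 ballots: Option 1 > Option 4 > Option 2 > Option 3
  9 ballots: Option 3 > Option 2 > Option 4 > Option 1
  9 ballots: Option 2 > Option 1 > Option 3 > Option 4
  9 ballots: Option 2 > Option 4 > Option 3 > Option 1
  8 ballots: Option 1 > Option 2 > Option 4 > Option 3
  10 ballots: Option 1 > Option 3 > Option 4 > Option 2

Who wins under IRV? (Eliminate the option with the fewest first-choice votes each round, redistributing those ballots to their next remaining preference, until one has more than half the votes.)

Option 2

Round 1: Option 1 25, Option 2 18, Option 3 9, Option 4 0. Option 4 eliminated.
Round 2: Option 1 25, Option 2 18, Option 3 9. Option 3 eliminated.
Round 3: Option 1 25, Option 2 27. Option 2 has a majority (≥27).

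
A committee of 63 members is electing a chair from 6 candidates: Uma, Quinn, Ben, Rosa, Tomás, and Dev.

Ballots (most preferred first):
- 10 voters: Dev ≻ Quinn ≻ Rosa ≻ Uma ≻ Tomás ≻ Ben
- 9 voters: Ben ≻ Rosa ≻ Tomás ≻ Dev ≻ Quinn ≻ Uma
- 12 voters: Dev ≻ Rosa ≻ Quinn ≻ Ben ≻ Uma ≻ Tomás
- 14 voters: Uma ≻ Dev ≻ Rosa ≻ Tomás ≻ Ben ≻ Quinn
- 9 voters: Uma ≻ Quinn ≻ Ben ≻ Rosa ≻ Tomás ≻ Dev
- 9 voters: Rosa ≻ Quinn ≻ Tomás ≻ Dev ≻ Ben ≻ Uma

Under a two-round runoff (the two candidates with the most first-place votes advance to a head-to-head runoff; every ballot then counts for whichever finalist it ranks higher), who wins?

Dev

Round 1 first-place votes: Uma 23, Quinn 0, Ben 9, Rosa 9, Tomás 0, Dev 22. Uma and Dev advance.
Runoff: Uma is ranked above Dev on 23 ballots, Dev above Uma on 40.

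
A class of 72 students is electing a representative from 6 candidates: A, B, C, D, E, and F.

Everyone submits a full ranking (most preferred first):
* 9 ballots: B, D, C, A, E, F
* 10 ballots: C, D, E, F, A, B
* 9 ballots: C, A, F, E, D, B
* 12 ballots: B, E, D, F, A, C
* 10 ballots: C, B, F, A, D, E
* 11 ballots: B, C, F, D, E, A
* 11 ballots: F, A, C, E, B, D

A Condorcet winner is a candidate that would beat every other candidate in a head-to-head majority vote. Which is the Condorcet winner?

C vs A: 49–23
C vs B: 40–32
C vs D: 51–21
C vs E: 60–12
C vs F: 49–23
C beats every other candidate.

C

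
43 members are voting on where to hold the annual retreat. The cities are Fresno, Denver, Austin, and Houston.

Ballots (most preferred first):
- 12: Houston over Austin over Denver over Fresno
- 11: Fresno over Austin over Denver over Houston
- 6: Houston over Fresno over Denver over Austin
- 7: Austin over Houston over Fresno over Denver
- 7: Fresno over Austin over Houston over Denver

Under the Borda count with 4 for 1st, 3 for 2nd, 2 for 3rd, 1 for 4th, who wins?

Austin

Fresno: 12×1 + 11×4 + 6×3 + 7×2 + 7×4 = 116
Denver: 12×2 + 11×2 + 6×2 + 7×1 + 7×1 = 72
Austin: 12×3 + 11×3 + 6×1 + 7×4 + 7×3 = 124
Houston: 12×4 + 11×1 + 6×4 + 7×3 + 7×2 = 118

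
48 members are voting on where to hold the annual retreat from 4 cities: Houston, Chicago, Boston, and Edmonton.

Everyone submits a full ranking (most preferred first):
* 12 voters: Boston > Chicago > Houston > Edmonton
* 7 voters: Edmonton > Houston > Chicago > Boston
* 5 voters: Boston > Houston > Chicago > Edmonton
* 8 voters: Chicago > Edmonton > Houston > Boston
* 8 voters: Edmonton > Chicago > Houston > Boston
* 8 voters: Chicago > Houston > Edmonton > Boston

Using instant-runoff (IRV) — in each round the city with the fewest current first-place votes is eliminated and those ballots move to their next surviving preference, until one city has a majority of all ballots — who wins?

Chicago

Round 1: Houston 0, Chicago 16, Boston 17, Edmonton 15. Houston eliminated.
Round 2: Chicago 16, Boston 17, Edmonton 15. Edmonton eliminated.
Round 3: Chicago 31, Boston 17. Chicago has a majority (≥25).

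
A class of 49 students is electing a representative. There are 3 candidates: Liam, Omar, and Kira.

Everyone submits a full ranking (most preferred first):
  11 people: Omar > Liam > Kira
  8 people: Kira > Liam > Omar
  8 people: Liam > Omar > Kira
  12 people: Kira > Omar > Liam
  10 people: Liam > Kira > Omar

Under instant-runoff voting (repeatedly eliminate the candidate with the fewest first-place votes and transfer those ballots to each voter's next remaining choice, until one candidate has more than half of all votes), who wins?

Liam

Round 1: Liam 18, Omar 11, Kira 20. Omar eliminated.
Round 2: Liam 29, Kira 20. Liam has a majority (≥25).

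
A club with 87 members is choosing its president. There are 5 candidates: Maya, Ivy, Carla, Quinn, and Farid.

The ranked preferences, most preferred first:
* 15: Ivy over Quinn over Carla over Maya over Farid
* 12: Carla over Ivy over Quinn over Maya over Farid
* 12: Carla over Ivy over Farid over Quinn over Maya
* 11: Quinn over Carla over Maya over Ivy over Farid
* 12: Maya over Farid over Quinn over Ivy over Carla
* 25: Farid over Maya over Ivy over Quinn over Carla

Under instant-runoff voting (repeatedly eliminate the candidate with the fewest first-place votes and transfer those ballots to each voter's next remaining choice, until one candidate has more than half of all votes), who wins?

Carla

Round 1: Maya 12, Ivy 15, Carla 24, Quinn 11, Farid 25. Quinn eliminated.
Round 2: Maya 12, Ivy 15, Carla 35, Farid 25. Maya eliminated.
Round 3: Ivy 15, Carla 35, Farid 37. Ivy eliminated.
Round 4: Carla 50, Farid 37. Carla has a majority (≥44).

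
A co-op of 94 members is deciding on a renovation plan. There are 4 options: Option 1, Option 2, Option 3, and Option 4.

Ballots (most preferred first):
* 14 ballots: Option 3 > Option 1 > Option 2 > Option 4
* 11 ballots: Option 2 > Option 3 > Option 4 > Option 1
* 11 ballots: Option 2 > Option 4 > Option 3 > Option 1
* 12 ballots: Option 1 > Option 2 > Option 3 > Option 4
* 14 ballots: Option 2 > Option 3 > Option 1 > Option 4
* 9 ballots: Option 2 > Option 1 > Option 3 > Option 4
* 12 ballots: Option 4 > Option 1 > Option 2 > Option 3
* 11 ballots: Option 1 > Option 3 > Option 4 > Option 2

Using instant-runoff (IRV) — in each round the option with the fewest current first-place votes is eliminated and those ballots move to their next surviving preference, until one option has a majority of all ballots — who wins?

Round 1: Option 1 23, Option 2 45, Option 3 14, Option 4 12. Option 4 eliminated.
Round 2: Option 1 35, Option 2 45, Option 3 14. Option 3 eliminated.
Round 3: Option 1 49, Option 2 45. Option 1 has a majority (≥48).

Option 1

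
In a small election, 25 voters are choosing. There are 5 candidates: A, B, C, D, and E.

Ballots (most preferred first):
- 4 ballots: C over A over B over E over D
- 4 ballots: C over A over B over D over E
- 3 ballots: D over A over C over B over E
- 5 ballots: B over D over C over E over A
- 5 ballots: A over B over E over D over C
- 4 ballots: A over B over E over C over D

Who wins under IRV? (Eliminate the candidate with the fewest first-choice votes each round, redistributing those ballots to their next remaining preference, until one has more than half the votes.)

Round 1: A 9, B 5, C 8, D 3, E 0. E eliminated.
Round 2: A 9, B 5, C 8, D 3. D eliminated.
Round 3: A 12, B 5, C 8. B eliminated.
Round 4: A 12, C 13. C has a majority (≥13).

C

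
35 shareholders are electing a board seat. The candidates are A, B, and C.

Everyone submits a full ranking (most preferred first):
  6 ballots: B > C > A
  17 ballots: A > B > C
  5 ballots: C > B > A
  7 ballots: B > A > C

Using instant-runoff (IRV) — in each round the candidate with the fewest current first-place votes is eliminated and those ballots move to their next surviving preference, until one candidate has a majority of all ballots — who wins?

Round 1: A 17, B 13, C 5. C eliminated.
Round 2: A 17, B 18. B has a majority (≥18).

B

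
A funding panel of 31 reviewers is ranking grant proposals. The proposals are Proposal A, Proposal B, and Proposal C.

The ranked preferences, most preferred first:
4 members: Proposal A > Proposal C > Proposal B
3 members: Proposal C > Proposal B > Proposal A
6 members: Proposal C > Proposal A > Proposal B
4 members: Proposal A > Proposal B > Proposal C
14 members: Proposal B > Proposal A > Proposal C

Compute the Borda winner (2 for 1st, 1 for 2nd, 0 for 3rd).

Proposal A

Proposal A: 4×2 + 3×0 + 6×1 + 4×2 + 14×1 = 36
Proposal B: 4×0 + 3×1 + 6×0 + 4×1 + 14×2 = 35
Proposal C: 4×1 + 3×2 + 6×2 + 4×0 + 14×0 = 22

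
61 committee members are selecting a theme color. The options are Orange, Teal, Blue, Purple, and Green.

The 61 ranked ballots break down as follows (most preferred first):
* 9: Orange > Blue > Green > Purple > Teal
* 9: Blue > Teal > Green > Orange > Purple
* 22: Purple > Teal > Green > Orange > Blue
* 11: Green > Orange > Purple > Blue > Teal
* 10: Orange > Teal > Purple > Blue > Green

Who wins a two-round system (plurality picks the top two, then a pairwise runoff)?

Orange

Round 1 first-place votes: Orange 19, Teal 0, Blue 9, Purple 22, Green 11. Purple and Orange advance.
Runoff: Purple is ranked above Orange on 22 ballots, Orange above Purple on 39.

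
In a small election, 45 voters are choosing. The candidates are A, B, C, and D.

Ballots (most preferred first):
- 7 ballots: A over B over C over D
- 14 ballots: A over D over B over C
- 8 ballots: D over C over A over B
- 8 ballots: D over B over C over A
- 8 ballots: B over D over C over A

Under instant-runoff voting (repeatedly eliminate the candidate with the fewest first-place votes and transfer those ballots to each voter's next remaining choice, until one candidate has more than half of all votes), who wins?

Round 1: A 21, B 8, C 0, D 16. C eliminated.
Round 2: A 21, B 8, D 16. B eliminated.
Round 3: A 21, D 24. D has a majority (≥23).

D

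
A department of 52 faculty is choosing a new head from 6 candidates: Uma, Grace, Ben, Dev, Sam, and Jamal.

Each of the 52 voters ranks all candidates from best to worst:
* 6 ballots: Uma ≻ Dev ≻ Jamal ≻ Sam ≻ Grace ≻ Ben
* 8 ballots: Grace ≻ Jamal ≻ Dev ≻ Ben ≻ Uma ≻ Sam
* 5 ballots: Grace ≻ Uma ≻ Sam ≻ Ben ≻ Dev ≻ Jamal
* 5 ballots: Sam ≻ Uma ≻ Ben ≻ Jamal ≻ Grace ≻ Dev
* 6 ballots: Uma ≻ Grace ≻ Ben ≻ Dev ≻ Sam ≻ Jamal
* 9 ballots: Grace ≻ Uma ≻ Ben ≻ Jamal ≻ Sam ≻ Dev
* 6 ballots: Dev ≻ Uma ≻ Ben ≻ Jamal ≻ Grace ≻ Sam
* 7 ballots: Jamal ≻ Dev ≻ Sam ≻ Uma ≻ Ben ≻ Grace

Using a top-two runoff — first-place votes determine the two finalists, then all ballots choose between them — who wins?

Round 1 first-place votes: Uma 12, Grace 22, Ben 0, Dev 6, Sam 5, Jamal 7. Grace and Uma advance.
Runoff: Grace is ranked above Uma on 22 ballots, Uma above Grace on 30.

Uma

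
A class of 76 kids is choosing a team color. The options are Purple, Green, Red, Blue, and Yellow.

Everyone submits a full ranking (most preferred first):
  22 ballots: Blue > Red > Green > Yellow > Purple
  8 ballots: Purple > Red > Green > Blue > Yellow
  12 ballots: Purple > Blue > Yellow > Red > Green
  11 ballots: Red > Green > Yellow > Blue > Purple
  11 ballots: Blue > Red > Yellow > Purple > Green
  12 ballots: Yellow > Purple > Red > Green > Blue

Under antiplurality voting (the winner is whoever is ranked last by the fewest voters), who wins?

Last-place votes: Purple 33, Green 23, Red 0, Blue 12, Yellow 8.

Red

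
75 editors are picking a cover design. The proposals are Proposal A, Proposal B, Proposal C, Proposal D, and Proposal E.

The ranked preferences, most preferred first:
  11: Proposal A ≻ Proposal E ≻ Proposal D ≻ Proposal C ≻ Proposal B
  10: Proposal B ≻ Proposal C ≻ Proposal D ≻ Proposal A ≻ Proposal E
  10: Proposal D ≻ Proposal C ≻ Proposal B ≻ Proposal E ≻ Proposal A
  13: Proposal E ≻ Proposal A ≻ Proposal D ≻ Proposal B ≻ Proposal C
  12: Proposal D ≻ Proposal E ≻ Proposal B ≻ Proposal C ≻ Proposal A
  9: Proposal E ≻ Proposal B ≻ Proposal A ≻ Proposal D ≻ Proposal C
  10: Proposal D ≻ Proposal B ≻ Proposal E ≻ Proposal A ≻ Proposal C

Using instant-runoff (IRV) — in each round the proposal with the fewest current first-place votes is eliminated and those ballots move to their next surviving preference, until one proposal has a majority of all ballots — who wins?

Proposal D

Round 1: Proposal A 11, Proposal B 10, Proposal C 0, Proposal D 32, Proposal E 22. Proposal C eliminated.
Round 2: Proposal A 11, Proposal B 10, Proposal D 32, Proposal E 22. Proposal B eliminated.
Round 3: Proposal A 11, Proposal D 42, Proposal E 22. Proposal D has a majority (≥38).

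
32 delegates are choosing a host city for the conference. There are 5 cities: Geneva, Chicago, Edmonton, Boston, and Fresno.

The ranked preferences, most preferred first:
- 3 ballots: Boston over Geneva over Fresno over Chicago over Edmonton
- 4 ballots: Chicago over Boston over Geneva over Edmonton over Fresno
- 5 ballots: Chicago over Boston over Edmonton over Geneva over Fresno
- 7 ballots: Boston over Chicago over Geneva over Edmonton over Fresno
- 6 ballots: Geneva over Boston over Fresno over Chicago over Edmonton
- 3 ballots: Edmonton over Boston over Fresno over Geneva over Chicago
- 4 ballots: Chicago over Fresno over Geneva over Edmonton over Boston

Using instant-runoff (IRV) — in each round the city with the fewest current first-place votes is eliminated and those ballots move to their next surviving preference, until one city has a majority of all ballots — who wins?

Round 1: Geneva 6, Chicago 13, Edmonton 3, Boston 10, Fresno 0. Fresno eliminated.
Round 2: Geneva 6, Chicago 13, Edmonton 3, Boston 10. Edmonton eliminated.
Round 3: Geneva 6, Chicago 13, Boston 13. Geneva eliminated.
Round 4: Chicago 13, Boston 19. Boston has a majority (≥17).

Boston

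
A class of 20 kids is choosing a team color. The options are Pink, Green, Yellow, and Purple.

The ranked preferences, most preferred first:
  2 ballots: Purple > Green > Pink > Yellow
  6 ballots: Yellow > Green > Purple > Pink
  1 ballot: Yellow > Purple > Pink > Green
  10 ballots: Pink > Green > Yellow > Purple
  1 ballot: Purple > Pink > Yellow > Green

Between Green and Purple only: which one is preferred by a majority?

Green is ranked above Purple on 16 ballots; Purple above Green on 4.

Green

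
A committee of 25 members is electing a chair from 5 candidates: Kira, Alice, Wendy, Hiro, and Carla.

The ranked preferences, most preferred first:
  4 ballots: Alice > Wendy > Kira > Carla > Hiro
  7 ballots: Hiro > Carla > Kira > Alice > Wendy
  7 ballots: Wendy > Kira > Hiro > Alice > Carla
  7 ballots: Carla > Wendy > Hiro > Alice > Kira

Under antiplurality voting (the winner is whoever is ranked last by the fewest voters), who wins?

Alice

Last-place votes: Kira 7, Alice 0, Wendy 7, Hiro 4, Carla 7.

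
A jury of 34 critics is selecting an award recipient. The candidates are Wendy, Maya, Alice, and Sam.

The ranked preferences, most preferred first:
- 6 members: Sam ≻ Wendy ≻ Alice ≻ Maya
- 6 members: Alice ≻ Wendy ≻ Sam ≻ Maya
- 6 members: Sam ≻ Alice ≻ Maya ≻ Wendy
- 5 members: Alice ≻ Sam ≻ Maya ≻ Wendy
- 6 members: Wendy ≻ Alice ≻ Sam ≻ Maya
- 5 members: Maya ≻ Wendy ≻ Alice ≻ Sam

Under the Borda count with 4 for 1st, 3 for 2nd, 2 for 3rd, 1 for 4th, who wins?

Alice

Wendy: 6×3 + 6×3 + 6×1 + 5×1 + 6×4 + 5×3 = 86
Maya: 6×1 + 6×1 + 6×2 + 5×2 + 6×1 + 5×4 = 60
Alice: 6×2 + 6×4 + 6×3 + 5×4 + 6×3 + 5×2 = 102
Sam: 6×4 + 6×2 + 6×4 + 5×3 + 6×2 + 5×1 = 92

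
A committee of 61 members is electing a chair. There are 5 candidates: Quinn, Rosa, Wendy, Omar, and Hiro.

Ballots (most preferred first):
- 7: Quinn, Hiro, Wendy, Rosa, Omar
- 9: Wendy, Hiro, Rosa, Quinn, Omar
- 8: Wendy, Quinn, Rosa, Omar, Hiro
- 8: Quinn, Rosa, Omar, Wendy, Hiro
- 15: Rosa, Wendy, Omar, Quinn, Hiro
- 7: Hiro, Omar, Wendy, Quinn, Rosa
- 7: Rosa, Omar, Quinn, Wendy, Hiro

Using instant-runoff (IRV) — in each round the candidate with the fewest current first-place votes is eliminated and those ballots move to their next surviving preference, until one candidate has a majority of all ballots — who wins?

Round 1: Quinn 15, Rosa 22, Wendy 17, Omar 0, Hiro 7. Omar eliminated.
Round 2: Quinn 15, Rosa 22, Wendy 17, Hiro 7. Hiro eliminated.
Round 3: Quinn 15, Rosa 22, Wendy 24. Quinn eliminated.
Round 4: Rosa 30, Wendy 31. Wendy has a majority (≥31).

Wendy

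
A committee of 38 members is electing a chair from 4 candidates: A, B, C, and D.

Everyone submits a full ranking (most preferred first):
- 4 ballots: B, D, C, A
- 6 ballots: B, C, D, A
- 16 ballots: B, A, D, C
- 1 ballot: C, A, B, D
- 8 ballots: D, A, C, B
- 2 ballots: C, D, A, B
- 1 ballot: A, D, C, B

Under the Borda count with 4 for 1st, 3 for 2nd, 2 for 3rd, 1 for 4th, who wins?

A: 4×1 + 6×1 + 16×3 + 1×3 + 8×3 + 2×2 + 1×4 = 93
B: 4×4 + 6×4 + 16×4 + 1×2 + 8×1 + 2×1 + 1×1 = 117
C: 4×2 + 6×3 + 16×1 + 1×4 + 8×2 + 2×4 + 1×2 = 72
D: 4×3 + 6×2 + 16×2 + 1×1 + 8×4 + 2×3 + 1×3 = 98

B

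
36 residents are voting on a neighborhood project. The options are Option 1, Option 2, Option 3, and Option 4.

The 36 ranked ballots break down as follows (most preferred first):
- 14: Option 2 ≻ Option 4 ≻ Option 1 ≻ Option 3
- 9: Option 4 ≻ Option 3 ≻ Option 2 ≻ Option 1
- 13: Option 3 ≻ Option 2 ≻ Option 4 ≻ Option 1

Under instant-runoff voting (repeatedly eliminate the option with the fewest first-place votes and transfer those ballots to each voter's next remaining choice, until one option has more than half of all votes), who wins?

Round 1: Option 1 0, Option 2 14, Option 3 13, Option 4 9. Option 1 eliminated.
Round 2: Option 2 14, Option 3 13, Option 4 9. Option 4 eliminated.
Round 3: Option 2 14, Option 3 22. Option 3 has a majority (≥19).

Option 3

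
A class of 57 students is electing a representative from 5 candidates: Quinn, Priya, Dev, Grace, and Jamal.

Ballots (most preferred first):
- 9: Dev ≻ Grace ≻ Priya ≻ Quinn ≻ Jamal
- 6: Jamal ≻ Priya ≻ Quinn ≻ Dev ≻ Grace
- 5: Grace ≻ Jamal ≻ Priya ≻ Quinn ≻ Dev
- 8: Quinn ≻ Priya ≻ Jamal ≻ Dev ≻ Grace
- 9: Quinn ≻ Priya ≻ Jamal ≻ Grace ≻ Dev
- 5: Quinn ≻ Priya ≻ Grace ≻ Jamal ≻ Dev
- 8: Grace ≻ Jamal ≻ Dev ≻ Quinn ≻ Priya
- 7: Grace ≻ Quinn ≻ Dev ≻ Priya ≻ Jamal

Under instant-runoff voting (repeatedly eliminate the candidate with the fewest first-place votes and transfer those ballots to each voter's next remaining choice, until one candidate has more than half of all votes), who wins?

Round 1: Quinn 22, Priya 0, Dev 9, Grace 20, Jamal 6. Priya eliminated.
Round 2: Quinn 22, Dev 9, Grace 20, Jamal 6. Jamal eliminated.
Round 3: Quinn 28, Dev 9, Grace 20. Dev eliminated.
Round 4: Quinn 28, Grace 29. Grace has a majority (≥29).

Grace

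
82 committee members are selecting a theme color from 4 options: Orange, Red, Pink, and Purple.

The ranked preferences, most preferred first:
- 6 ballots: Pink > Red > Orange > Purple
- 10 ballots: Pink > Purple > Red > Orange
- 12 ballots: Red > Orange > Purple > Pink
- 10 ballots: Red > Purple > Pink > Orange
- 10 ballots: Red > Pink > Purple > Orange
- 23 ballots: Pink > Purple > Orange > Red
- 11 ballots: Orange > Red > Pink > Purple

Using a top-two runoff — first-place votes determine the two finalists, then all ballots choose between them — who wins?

Red

Round 1 first-place votes: Orange 11, Red 32, Pink 39, Purple 0. Pink and Red advance.
Runoff: Pink is ranked above Red on 39 ballots, Red above Pink on 43.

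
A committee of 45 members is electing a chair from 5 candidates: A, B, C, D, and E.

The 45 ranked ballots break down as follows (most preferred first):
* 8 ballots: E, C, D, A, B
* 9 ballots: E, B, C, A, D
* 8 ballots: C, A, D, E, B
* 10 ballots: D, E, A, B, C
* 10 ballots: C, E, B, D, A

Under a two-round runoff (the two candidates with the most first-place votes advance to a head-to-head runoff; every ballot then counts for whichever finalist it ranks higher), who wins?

E

Round 1 first-place votes: A 0, B 0, C 18, D 10, E 17. C and E advance.
Runoff: C is ranked above E on 18 ballots, E above C on 27.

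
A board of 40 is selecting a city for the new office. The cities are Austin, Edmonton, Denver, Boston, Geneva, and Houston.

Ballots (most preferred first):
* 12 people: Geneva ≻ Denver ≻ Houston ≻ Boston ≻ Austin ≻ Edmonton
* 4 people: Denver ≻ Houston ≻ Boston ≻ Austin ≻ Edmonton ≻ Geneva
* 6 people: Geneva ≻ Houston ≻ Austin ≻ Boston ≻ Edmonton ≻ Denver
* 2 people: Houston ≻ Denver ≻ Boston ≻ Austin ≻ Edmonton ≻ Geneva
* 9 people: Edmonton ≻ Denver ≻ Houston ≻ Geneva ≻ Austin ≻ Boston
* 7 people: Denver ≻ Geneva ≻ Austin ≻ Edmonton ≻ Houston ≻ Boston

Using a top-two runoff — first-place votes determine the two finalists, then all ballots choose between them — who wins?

Round 1 first-place votes: Austin 0, Edmonton 9, Denver 11, Boston 0, Geneva 18, Houston 2. Geneva and Denver advance.
Runoff: Geneva is ranked above Denver on 18 ballots, Denver above Geneva on 22.

Denver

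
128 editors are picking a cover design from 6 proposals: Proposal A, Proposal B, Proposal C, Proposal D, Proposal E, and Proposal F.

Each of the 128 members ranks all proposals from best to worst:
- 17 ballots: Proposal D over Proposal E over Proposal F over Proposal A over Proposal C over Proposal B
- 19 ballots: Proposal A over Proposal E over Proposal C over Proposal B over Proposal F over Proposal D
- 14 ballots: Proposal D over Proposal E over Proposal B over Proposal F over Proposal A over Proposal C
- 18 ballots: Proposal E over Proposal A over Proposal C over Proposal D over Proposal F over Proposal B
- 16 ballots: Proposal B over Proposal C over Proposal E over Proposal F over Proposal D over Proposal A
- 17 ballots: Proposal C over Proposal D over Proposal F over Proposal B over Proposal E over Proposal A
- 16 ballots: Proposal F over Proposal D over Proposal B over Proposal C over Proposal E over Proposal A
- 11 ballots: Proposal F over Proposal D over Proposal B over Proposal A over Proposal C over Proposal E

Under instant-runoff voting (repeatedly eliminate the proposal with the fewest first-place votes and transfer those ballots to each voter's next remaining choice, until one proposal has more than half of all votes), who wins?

Proposal D

Round 1: Proposal A 19, Proposal B 16, Proposal C 17, Proposal D 31, Proposal E 18, Proposal F 27. Proposal B eliminated.
Round 2: Proposal A 19, Proposal C 33, Proposal D 31, Proposal E 18, Proposal F 27. Proposal E eliminated.
Round 3: Proposal A 37, Proposal C 33, Proposal D 31, Proposal F 27. Proposal F eliminated.
Round 4: Proposal A 37, Proposal C 33, Proposal D 58. Proposal C eliminated.
Round 5: Proposal A 37, Proposal D 91. Proposal D has a majority (≥65).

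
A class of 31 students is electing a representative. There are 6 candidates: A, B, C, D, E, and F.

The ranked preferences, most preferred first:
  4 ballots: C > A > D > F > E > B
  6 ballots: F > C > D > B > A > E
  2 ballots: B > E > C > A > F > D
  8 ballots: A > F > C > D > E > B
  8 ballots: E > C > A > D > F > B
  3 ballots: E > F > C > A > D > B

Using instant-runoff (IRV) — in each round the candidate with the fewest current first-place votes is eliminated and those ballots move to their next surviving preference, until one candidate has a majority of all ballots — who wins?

Round 1: A 8, B 2, C 4, D 0, E 11, F 6. D eliminated.
Round 2: A 8, B 2, C 4, E 11, F 6. B eliminated.
Round 3: A 8, C 4, E 13, F 6. C eliminated.
Round 4: A 12, E 13, F 6. F eliminated.
Round 5: A 18, E 13. A has a majority (≥16).

A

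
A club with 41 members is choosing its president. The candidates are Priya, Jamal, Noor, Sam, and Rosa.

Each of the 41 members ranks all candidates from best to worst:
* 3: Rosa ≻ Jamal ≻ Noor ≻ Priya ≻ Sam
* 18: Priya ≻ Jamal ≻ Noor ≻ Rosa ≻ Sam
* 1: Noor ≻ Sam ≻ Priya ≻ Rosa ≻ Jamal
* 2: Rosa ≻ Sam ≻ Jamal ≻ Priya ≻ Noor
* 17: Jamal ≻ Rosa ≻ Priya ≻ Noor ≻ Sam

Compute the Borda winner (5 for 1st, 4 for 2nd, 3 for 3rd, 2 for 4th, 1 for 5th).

Jamal

Priya: 3×2 + 18×5 + 1×3 + 2×2 + 17×3 = 154
Jamal: 3×4 + 18×4 + 1×1 + 2×3 + 17×5 = 176
Noor: 3×3 + 18×3 + 1×5 + 2×1 + 17×2 = 104
Sam: 3×1 + 18×1 + 1×4 + 2×4 + 17×1 = 50
Rosa: 3×5 + 18×2 + 1×2 + 2×5 + 17×4 = 131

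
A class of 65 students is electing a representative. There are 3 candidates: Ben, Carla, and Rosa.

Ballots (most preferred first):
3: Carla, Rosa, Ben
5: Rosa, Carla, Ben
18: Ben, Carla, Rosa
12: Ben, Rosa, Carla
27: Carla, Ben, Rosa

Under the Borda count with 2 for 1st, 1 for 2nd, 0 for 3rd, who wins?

Ben

Ben: 3×0 + 5×0 + 18×2 + 12×2 + 27×1 = 87
Carla: 3×2 + 5×1 + 18×1 + 12×0 + 27×2 = 83
Rosa: 3×1 + 5×2 + 18×0 + 12×1 + 27×0 = 25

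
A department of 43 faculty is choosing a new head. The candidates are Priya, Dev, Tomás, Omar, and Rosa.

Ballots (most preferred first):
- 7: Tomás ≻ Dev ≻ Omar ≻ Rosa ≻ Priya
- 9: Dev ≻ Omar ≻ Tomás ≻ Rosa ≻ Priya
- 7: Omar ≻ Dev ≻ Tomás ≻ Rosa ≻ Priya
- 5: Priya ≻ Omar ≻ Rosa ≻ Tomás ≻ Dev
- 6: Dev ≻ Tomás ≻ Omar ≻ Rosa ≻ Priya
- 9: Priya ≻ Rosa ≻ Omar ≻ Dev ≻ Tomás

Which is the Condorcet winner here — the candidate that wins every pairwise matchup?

Dev

Dev vs Priya: 29–14
Dev vs Tomás: 31–12
Dev vs Omar: 22–21
Dev vs Rosa: 29–14
Dev beats every other candidate.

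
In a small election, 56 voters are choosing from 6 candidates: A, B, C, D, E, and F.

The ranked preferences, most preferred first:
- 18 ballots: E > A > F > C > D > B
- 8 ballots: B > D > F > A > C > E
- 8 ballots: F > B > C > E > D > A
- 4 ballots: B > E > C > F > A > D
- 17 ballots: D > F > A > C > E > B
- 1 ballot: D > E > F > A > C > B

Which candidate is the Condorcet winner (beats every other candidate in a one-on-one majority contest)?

F vs A: 38–18
F vs B: 44–12
F vs C: 52–4
F vs D: 30–26
F vs E: 33–23
F beats every other candidate.

F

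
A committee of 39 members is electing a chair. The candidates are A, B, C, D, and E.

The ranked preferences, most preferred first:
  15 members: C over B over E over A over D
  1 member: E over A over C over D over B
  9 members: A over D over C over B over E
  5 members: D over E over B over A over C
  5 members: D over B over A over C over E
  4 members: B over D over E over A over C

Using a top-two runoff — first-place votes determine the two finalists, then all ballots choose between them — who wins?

D

Round 1 first-place votes: A 9, B 4, C 15, D 10, E 1. C and D advance.
Runoff: C is ranked above D on 16 ballots, D above C on 23.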